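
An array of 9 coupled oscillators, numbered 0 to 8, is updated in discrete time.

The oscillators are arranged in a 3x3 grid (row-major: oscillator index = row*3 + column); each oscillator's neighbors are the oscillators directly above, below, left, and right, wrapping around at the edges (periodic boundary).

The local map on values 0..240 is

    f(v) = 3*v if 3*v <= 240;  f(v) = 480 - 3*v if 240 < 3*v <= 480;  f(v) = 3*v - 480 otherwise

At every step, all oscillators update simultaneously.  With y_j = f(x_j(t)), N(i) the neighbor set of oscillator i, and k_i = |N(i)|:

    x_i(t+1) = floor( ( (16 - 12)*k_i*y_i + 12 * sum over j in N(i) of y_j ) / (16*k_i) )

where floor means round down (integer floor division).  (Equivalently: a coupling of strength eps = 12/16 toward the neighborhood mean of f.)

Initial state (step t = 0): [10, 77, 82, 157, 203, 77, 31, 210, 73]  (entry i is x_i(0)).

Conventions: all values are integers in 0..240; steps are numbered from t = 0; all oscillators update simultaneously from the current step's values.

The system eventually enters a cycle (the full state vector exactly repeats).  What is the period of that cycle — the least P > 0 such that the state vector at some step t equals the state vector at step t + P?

Simulating step by step:
t=0: [10, 77, 82, 157, 203, 77, 31, 210, 73]
t=1: [113, 159, 191, 92, 148, 168, 99, 163, 187]
t=2: [125, 53, 69, 123, 54, 83, 127, 59, 78]
t=3: [134, 161, 188, 139, 167, 191, 142, 166, 192]
t=4: [57, 38, 71, 61, 38, 72, 61, 37, 70]
t=5: [172, 142, 186, 174, 145, 189, 172, 144, 188]
t=6: [48, 52, 68, 48, 54, 68, 48, 53, 67]
t=7: [157, 164, 183, 158, 164, 184, 157, 164, 183]
t=8: [20, 22, 47, 20, 22, 47, 20, 22, 47]
t=9: [76, 78, 111, 76, 78, 111, 76, 78, 111]
t=10: [213, 216, 178, 213, 216, 178, 213, 216, 178]
t=11: [141, 144, 95, 141, 144, 95, 141, 144, 95]
t=12: [81, 77, 141, 81, 77, 141, 81, 77, 141]
t=13: [202, 199, 123, 202, 199, 123, 202, 199, 123]
t=14: [121, 117, 114, 121, 117, 114, 121, 117, 114]
t=15: [123, 128, 132, 123, 128, 132, 123, 128, 132]
t=16: [103, 96, 91, 103, 96, 91, 103, 96, 91]
t=17: [181, 190, 197, 181, 190, 197, 181, 190, 197]
t=18: [77, 88, 98, 77, 88, 98, 77, 88, 98]
t=19: [219, 213, 200, 219, 213, 200, 219, 213, 200]
t=20: [162, 155, 138, 162, 155, 138, 162, 155, 138]
t=21: [18, 22, 45, 18, 22, 45, 18, 22, 45]
t=22: [71, 76, 106, 71, 76, 106, 71, 76, 106]
t=23: [206, 212, 183, 206, 212, 183, 206, 212, 183]
t=24: [128, 136, 98, 128, 136, 98, 128, 136, 98]
t=25: [108, 97, 147, 108, 97, 147, 108, 97, 147]
t=26: [140, 154, 89, 140, 154, 89, 140, 154, 89]
t=27: [80, 62, 147, 80, 62, 147, 80, 62, 147]
t=28: [192, 168, 104, 192, 168, 104, 192, 168, 104]
t=29: [96, 64, 127, 96, 64, 127, 96, 64, 127]
t=30: [174, 174, 133, 174, 174, 133, 174, 174, 133]
t=31: [49, 49, 66, 49, 49, 66, 49, 49, 66]
t=32: [156, 156, 178, 156, 156, 178, 156, 156, 178]
t=33: [19, 19, 38, 19, 19, 38, 19, 19, 38]
t=34: [67, 67, 92, 67, 67, 92, 67, 67, 92]
t=35: [201, 201, 202, 201, 201, 202, 201, 201, 202]
t=36: [123, 123, 124, 123, 123, 124, 123, 123, 124]
t=37: [110, 110, 109, 110, 110, 109, 110, 110, 109]
t=38: [150, 150, 151, 150, 150, 151, 150, 150, 151]
t=39: [29, 29, 28, 29, 29, 28, 29, 29, 28]
t=40: [86, 86, 85, 86, 86, 85, 86, 86, 85]
t=41: [222, 222, 223, 222, 222, 223, 222, 222, 223]
t=42: [186, 186, 187, 186, 186, 187, 186, 186, 187]
t=43: [78, 78, 79, 78, 78, 79, 78, 78, 79]
t=44: [234, 234, 235, 234, 234, 235, 234, 234, 235]
t=45: [222, 222, 223, 222, 222, 223, 222, 222, 223]

Answer: 4
Key observation: The state at step 41, [222, 222, 223, 222, 222, 223, 222, 222, 223], reappears at step 45 — and no state repeats earlier — so the cycle the system enters has period 4.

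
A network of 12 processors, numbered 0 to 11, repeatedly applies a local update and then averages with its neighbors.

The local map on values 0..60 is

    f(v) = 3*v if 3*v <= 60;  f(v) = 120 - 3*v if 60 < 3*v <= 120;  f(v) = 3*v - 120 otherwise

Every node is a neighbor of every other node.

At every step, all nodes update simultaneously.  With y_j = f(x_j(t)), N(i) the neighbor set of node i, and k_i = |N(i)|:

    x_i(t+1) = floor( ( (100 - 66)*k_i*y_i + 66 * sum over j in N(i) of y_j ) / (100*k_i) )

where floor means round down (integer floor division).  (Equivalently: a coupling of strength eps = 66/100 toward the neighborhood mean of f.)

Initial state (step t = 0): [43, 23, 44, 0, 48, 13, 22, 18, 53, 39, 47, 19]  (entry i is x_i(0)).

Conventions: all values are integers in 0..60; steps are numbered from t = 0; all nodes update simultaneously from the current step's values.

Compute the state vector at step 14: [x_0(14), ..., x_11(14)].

Answer: [59, 58, 59, 59, 59, 59, 58, 58, 59, 59, 59, 58]

Derivation:
t=0: [43, 23, 44, 0, 48, 13, 22, 18, 53, 39, 47, 19]
t=1: [24, 36, 25, 21, 28, 32, 36, 36, 32, 22, 27, 37]
t=2: [35, 25, 34, 38, 32, 29, 25, 25, 29, 37, 33, 24]
t=3: [24, 33, 25, 22, 27, 29, 33, 33, 29, 23, 26, 33]
t=4: [39, 31, 38, 40, 36, 34, 31, 31, 34, 40, 37, 31]
t=5: [11, 18, 12, 10, 13, 15, 18, 18, 15, 10, 12, 18]
t=6: [39, 45, 40, 39, 41, 43, 45, 45, 43, 39, 40, 45]
t=7: [6, 9, 5, 6, 6, 7, 9, 9, 7, 6, 5, 9]
t=8: [20, 22, 19, 20, 20, 21, 22, 22, 21, 20, 19, 22]
t=9: [57, 56, 57, 57, 57, 57, 56, 56, 57, 57, 57, 56]
t=10: [50, 49, 50, 50, 50, 50, 49, 49, 50, 50, 50, 49]
t=11: [29, 28, 29, 29, 29, 29, 28, 28, 29, 29, 29, 28]
t=12: [33, 34, 33, 33, 33, 33, 34, 34, 33, 33, 33, 34]
t=13: [20, 19, 20, 20, 20, 20, 19, 19, 20, 20, 20, 19]
t=14: [59, 58, 59, 59, 59, 59, 58, 58, 59, 59, 59, 58]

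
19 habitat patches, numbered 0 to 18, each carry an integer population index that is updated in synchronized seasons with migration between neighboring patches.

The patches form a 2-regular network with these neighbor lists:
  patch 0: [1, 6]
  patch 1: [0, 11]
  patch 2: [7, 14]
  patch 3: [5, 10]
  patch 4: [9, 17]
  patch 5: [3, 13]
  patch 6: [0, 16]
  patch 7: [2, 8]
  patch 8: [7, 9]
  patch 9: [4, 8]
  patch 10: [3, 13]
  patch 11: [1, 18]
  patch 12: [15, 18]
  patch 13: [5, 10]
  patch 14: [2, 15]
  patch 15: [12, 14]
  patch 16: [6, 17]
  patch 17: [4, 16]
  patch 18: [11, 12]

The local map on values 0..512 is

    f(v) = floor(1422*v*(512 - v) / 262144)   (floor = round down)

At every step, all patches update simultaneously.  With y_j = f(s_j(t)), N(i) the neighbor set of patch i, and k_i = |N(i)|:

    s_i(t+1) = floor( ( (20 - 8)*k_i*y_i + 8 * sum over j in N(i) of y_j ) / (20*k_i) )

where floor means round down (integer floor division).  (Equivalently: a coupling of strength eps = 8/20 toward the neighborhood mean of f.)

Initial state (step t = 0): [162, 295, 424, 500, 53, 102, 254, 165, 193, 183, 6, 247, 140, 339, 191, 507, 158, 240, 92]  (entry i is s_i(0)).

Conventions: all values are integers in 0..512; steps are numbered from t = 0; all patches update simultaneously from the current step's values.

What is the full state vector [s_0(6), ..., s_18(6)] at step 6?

Answer: [327, 328, 332, 322, 332, 322, 328, 333, 333, 333, 322, 329, 328, 322, 330, 327, 330, 331, 329]

Derivation:
t=0: [162, 295, 424, 500, 53, 102, 254, 165, 193, 183, 6, 247, 140, 339, 191, 507, 158, 240, 92]
t=1: [324, 340, 249, 67, 214, 205, 335, 293, 327, 288, 79, 324, 213, 239, 242, 130, 323, 299, 252]
t=2: [325, 322, 353, 201, 345, 307, 324, 345, 336, 344, 213, 332, 331, 317, 337, 301, 331, 342, 348]
t=3: [329, 329, 308, 340, 312, 339, 328, 312, 317, 314, 341, 322, 325, 338, 321, 335, 323, 316, 315]
t=4: [326, 327, 338, 317, 337, 318, 327, 337, 336, 336, 316, 331, 328, 318, 331, 324, 331, 334, 333]
t=5: [328, 327, 320, 334, 319, 334, 327, 319, 319, 319, 334, 324, 326, 334, 324, 328, 324, 321, 324]
t=6: [327, 328, 332, 322, 332, 322, 328, 333, 333, 333, 322, 329, 328, 322, 330, 327, 330, 331, 329]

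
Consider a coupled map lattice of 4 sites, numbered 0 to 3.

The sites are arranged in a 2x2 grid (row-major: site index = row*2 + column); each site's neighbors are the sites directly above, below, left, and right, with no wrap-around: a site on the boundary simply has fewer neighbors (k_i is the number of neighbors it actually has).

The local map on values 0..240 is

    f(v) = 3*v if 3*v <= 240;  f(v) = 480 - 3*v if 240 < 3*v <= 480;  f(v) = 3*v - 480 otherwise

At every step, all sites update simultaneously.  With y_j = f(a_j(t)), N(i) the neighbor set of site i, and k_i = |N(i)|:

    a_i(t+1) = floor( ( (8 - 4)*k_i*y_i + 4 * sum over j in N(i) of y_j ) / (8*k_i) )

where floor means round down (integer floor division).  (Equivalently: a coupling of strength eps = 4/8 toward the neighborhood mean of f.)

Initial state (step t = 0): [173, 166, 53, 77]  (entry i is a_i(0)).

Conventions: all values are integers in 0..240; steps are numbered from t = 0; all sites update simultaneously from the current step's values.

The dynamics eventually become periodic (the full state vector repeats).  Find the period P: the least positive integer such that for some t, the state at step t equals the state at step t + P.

Answer: 16
Key observation: The state at step 11, [92, 92, 60, 60], reappears at step 27 — and no state repeats earlier — so the cycle the system enters has period 16.

Derivation:
t=0: [173, 166, 53, 77]
t=1: [63, 76, 147, 159]
t=2: [161, 162, 67, 68]
t=3: [53, 54, 152, 153]
t=4: [126, 126, 57, 57]
t=5: [119, 119, 153, 153]
t=6: [97, 97, 46, 46]
t=7: [176, 176, 150, 150]
t=8: [43, 43, 34, 34]
t=9: [122, 122, 108, 108]
t=10: [124, 124, 145, 145]
t=11: [92, 92, 60, 60]
t=12: [198, 198, 186, 186]
t=13: [105, 105, 87, 87]
t=14: [178, 178, 205, 205]
t=15: [74, 74, 114, 114]
t=16: [201, 201, 159, 159]
t=17: [93, 93, 33, 33]
t=18: [175, 175, 124, 124]
t=19: [60, 60, 92, 92]
t=20: [186, 186, 198, 198]
t=21: [87, 87, 105, 105]
t=22: [205, 205, 178, 178]
t=23: [114, 114, 74, 74]
t=24: [159, 159, 201, 201]
t=25: [33, 33, 93, 93]
t=26: [124, 124, 175, 175]
t=27: [92, 92, 60, 60]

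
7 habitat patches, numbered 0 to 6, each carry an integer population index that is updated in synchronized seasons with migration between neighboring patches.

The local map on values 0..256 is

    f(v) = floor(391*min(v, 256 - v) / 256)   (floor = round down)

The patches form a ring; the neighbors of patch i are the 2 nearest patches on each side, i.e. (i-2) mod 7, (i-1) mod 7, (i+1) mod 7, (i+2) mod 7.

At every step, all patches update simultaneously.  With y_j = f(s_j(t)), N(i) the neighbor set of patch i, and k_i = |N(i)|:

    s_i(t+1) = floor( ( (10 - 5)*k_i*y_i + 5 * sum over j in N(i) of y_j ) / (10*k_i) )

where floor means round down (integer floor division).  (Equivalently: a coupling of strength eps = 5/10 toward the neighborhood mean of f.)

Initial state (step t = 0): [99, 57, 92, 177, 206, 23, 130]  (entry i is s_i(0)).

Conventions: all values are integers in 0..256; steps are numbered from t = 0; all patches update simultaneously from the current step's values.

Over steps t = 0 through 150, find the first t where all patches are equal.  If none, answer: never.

Answer: 29
Key observation: Synchronization is absorbing here: once all patches are equal they stay equal, and step 29 is the first all-equal step.

Derivation:
t=0: [99, 57, 92, 177, 206, 23, 130]  (not all equal)
t=1: [132, 118, 124, 102, 98, 84, 139]  (not all equal)
t=2: [178, 178, 178, 158, 155, 147, 169]  (not all equal)
t=3: [126, 124, 127, 144, 147, 152, 135]  (not all equal)
t=4: [186, 187, 186, 173, 171, 168, 180]  (not all equal)
t=5: [110, 109, 111, 122, 124, 126, 117]  (not all equal)
t=6: [172, 170, 173, 182, 185, 186, 178]  (not all equal)
t=7: [124, 126, 123, 115, 112, 111, 118]  (not all equal)
t=8: [185, 187, 184, 177, 174, 173, 180]  (not all equal)
t=9: [111, 109, 111, 118, 121, 121, 116]  (not all equal)
t=10: [171, 169, 171, 177, 180, 180, 176]  (not all equal)
t=11: [126, 128, 126, 121, 118, 118, 122]  (not all equal)
t=12: [190, 191, 189, 185, 182, 182, 186]  (not all equal)
t=13: [102, 101, 103, 107, 110, 109, 106]  (not all equal)
t=14: [157, 156, 158, 162, 164, 163, 160]  (not all equal)
t=15: [149, 149, 147, 144, 142, 143, 146]  (not all equal)
t=16: [165, 165, 166, 169, 171, 170, 168]  (not all equal)
t=17: [136, 136, 135, 132, 131, 132, 134]  (not all equal)
t=18: [184, 184, 185, 187, 188, 188, 186]  (not all equal)
t=19: [107, 108, 107, 105, 104, 104, 106]  (not all equal)
t=20: [162, 162, 162, 160, 159, 159, 160]  (not all equal)
t=21: [144, 143, 144, 145, 146, 146, 145]  (not all equal)
t=22: [170, 171, 170, 169, 168, 168, 169]  (not all equal)
t=23: [131, 130, 131, 132, 133, 133, 132]  (not all equal)
t=24: [189, 190, 189, 189, 187, 187, 189]  (not all equal)
t=25: [102, 101, 102, 102, 103, 103, 102]  (not all equal)
t=26: [155, 154, 155, 155, 156, 156, 155]  (not all equal)
t=27: [153, 154, 153, 153, 152, 152, 153]  (not all equal)
t=28: [156, 156, 156, 157, 157, 157, 157]  (not all equal)
t=29: [151, 151, 151, 151, 151, 151, 151]  (all equal)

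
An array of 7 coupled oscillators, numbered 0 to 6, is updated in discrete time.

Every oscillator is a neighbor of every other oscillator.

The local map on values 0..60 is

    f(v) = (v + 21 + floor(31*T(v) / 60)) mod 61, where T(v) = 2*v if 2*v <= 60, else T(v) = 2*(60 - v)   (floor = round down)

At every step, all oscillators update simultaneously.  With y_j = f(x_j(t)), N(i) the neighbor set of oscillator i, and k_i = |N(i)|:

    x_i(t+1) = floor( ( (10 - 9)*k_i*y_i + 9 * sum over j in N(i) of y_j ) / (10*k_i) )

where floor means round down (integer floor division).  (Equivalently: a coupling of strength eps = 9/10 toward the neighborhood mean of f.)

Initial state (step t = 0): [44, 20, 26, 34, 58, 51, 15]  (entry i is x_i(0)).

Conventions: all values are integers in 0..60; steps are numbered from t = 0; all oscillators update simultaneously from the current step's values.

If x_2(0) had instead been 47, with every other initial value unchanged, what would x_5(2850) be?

Simulating step by step:
t=0: [44, 20, 47, 34, 58, 51, 15]
t=1: [21, 22, 21, 21, 21, 21, 20]
t=2: [2, 1, 2, 2, 2, 2, 2]
t=3: [24, 24, 24, 24, 24, 24, 24]
t=4: [8, 8, 8, 8, 8, 8, 8]
t=5: [37, 37, 37, 37, 37, 37, 37]
t=6: [20, 20, 20, 20, 20, 20, 20]
t=7: [0, 0, 0, 0, 0, 0, 0]
t=8: [21, 21, 21, 21, 21, 21, 21]
t=9: [2, 2, 2, 2, 2, 2, 2]
t=10: [25, 25, 25, 25, 25, 25, 25]
t=11: [10, 10, 10, 10, 10, 10, 10]
t=12: [41, 41, 41, 41, 41, 41, 41]
t=13: [20, 20, 20, 20, 20, 20, 20]

Answer: x_5(2850) = 21
Key observation: The state at step 6, [20, 20, 20, 20, 20, 20, 20], reappears at step 13: the system is in a cycle of period 7 from step 6 on.  Therefore the state at step 2850 equals the state at step 6 + ((2850 - 6) mod 7) = 8, which is [21, 21, 21, 21, 21, 21, 21].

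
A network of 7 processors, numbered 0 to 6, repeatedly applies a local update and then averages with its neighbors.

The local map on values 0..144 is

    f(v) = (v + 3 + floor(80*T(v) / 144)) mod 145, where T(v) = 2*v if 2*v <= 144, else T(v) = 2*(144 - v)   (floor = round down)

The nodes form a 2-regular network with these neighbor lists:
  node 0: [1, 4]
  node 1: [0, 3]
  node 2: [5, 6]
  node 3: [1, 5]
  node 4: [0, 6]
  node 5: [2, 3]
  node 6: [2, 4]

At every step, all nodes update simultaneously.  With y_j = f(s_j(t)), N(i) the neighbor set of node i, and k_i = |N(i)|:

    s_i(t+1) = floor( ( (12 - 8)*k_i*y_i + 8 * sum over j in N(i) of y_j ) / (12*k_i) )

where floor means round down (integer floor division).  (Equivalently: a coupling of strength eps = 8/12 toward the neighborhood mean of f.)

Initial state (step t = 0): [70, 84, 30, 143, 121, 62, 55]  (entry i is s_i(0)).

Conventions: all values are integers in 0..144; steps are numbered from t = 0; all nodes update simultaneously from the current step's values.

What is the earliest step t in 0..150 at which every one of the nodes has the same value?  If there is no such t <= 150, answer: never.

Answer: never
Key observation: The state at step 22 reappears at step 25 — the system is in a cycle of period 3 from step 22 on.  No step 0..25 is synchronized, and the cycle repeats forever, so no step up to 150 (or ever) has all nodes equal.

Derivation:
t=0: [70, 84, 30, 143, 121, 62, 55]  (not all equal)
t=1: [5, 5, 106, 47, 42, 67, 63]  (not all equal)
t=2: [39, 42, 95, 86, 80, 84, 77]  (not all equal)
t=3: [61, 61, 8, 35, 34, 7, 8]  (not all equal)
t=4: [112, 112, 18, 74, 74, 37, 37]  (not all equal)
t=5: [6, 6, 67, 31, 31, 43, 43]  (not all equal)
t=6: [32, 32, 110, 58, 58, 101, 101]  (not all equal)
t=7: [88, 88, 5, 67, 67, 45, 45]  (not all equal)
t=8: [53, 53, 69, 83, 83, 85, 85]  (not all equal)
t=9: [78, 78, 6, 43, 43, 6, 6]  (not all equal)
t=10: [37, 37, 15, 39, 39, 41, 41]  (not all equal)
t=11: [82, 82, 70, 85, 85, 69, 69]  (not all equal)
t=12: [8, 8, 3, 6, 6, 5, 5]  (not all equal)
t=13: [17, 17, 11, 15, 15, 12, 12]  (not all equal)
t=14: [36, 36, 27, 33, 33, 29, 29]  (not all equal)
t=15: [76, 76, 62, 71, 71, 65, 65]  (not all equal)
t=16: [8, 8, 137, 52, 52, 93, 93]  (not all equal)
t=17: [50, 50, 5, 46, 46, 40, 40]  (not all equal)
t=18: [105, 105, 62, 98, 98, 66, 66]  (not all equal)
t=19: [6, 6, 139, 51, 51, 94, 94]  (not all equal)
t=20: [46, 46, 5, 44, 44, 39, 39]  (not all equal)
t=21: [98, 98, 61, 93, 93, 64, 64]  (not all equal)
t=22: [7, 7, 135, 50, 50, 92, 92]  (not all equal)
t=23: [47, 47, 5, 44, 44, 39, 39]  (not all equal)
t=24: [99, 99, 61, 94, 94, 64, 64]  (not all equal)
t=25: [7, 7, 135, 50, 50, 92, 92]  (not all equal)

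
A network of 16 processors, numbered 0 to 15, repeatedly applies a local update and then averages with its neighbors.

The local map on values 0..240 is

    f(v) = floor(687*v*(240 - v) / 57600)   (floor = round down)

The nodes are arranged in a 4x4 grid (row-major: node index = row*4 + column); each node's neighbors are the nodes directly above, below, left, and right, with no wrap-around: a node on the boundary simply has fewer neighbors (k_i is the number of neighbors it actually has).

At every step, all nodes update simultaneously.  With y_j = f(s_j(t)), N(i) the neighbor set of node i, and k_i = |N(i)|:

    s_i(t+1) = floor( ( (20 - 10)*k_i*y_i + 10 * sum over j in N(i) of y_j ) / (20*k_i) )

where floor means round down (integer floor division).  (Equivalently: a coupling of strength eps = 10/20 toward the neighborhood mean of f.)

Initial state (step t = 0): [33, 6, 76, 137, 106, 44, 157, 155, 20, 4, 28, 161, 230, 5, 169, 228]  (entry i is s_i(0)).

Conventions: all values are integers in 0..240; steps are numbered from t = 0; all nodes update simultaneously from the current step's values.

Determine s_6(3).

Simulating step by step:
t=0: [33, 6, 76, 137, 106, 44, 157, 155, 20, 4, 28, 161, 230, 5, 169, 228]
t=1: [86, 63, 130, 160, 123, 94, 137, 157, 60, 35, 92, 118, 30, 37, 90, 89]
t=2: [154, 147, 160, 157, 160, 151, 165, 159, 119, 110, 154, 165, 91, 98, 149, 163]
t=3: [157, 159, 153, 153, 157, 159, 151, 151, 166, 166, 156, 150, 164, 164, 159, 151]

Answer: s_6(3) = 151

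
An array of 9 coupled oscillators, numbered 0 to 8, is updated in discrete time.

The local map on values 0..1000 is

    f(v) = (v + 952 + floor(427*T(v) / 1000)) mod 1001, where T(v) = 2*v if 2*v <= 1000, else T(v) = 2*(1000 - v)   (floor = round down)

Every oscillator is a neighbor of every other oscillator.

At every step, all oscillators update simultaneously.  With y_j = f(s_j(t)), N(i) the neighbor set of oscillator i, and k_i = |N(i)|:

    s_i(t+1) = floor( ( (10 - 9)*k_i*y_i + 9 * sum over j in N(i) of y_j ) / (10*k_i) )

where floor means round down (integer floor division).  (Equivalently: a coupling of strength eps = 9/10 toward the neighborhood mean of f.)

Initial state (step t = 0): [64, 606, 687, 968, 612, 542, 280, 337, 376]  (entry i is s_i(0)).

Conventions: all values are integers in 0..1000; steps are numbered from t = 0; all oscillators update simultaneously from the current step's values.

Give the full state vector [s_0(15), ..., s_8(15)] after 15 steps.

Answer: [942, 942, 942, 942, 942, 942, 942, 942, 942]

Derivation:
t=0: [64, 606, 687, 968, 612, 542, 280, 337, 376]
t=1: [706, 695, 695, 695, 695, 695, 701, 699, 698]
t=2: [906, 906, 906, 906, 906, 906, 906, 906, 906]
t=3: [937, 937, 937, 937, 937, 937, 937, 937, 937]
t=4: [941, 941, 941, 941, 941, 941, 941, 941, 941]
t=5: [942, 942, 942, 942, 942, 942, 942, 942, 942]
t=6: [942, 942, 942, 942, 942, 942, 942, 942, 942]
t=7: [942, 942, 942, 942, 942, 942, 942, 942, 942]
t=8: [942, 942, 942, 942, 942, 942, 942, 942, 942]
t=9: [942, 942, 942, 942, 942, 942, 942, 942, 942]
t=10: [942, 942, 942, 942, 942, 942, 942, 942, 942]
t=11: [942, 942, 942, 942, 942, 942, 942, 942, 942]
t=12: [942, 942, 942, 942, 942, 942, 942, 942, 942]
t=13: [942, 942, 942, 942, 942, 942, 942, 942, 942]
t=14: [942, 942, 942, 942, 942, 942, 942, 942, 942]
t=15: [942, 942, 942, 942, 942, 942, 942, 942, 942]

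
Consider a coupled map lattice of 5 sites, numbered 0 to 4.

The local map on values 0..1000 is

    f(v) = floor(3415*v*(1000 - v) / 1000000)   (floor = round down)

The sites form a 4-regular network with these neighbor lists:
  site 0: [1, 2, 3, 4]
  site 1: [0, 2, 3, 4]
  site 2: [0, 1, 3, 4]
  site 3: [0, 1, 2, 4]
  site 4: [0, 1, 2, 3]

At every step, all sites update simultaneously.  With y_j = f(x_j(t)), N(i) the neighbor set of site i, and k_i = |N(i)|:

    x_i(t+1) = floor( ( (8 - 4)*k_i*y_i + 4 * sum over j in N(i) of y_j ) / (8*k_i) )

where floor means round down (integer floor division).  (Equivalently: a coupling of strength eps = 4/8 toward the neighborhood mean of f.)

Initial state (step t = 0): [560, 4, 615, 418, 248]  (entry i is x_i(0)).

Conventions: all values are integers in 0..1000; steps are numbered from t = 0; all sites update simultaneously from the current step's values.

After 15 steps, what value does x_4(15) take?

Simulating step by step:
t=0: [560, 4, 615, 418, 248]
t=1: [706, 395, 694, 702, 629]
t=2: [735, 775, 741, 737, 768]
t=3: [647, 621, 643, 645, 626]
t=4: [785, 794, 786, 786, 792]
t=5: [571, 564, 570, 570, 566]
t=6: [836, 838, 837, 837, 837]
t=7: [466, 464, 465, 465, 465]
t=8: [849, 849, 849, 849, 849]
t=9: [437, 437, 437, 437, 437]
t=10: [840, 840, 840, 840, 840]
t=11: [458, 458, 458, 458, 458]
t=12: [847, 847, 847, 847, 847]
t=13: [442, 442, 442, 442, 442]
t=14: [842, 842, 842, 842, 842]
t=15: [454, 454, 454, 454, 454]

Answer: x_4(15) = 454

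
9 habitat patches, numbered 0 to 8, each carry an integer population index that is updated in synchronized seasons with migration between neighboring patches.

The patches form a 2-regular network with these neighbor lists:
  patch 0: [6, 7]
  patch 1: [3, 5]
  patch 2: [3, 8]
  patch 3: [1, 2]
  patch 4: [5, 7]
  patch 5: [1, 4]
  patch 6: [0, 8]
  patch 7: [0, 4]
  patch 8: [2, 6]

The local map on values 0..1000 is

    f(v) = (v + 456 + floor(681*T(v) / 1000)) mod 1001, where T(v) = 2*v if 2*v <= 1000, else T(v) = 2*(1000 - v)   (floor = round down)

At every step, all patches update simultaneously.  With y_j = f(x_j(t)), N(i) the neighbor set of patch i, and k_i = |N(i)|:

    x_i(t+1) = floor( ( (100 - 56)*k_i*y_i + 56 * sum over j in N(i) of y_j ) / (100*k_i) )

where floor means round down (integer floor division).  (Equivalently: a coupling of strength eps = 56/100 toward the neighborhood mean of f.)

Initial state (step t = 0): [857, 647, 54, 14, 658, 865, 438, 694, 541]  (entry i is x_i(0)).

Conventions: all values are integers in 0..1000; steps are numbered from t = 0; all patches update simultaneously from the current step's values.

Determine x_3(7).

Answer: x_3(7) = 599

Derivation:
t=0: [857, 647, 54, 14, 658, 865, 438, 694, 541]
t=1: [517, 533, 567, 541, 553, 546, 530, 552, 573]
t=2: [624, 621, 613, 619, 617, 619, 621, 620, 614]
t=3: [591, 592, 593, 592, 592, 592, 592, 592, 593]
t=4: [602, 602, 602, 602, 602, 602, 602, 602, 602]
t=5: [599, 599, 599, 599, 599, 599, 599, 599, 599]
t=6: [600, 600, 600, 600, 600, 600, 600, 600, 600]
t=7: [599, 599, 599, 599, 599, 599, 599, 599, 599]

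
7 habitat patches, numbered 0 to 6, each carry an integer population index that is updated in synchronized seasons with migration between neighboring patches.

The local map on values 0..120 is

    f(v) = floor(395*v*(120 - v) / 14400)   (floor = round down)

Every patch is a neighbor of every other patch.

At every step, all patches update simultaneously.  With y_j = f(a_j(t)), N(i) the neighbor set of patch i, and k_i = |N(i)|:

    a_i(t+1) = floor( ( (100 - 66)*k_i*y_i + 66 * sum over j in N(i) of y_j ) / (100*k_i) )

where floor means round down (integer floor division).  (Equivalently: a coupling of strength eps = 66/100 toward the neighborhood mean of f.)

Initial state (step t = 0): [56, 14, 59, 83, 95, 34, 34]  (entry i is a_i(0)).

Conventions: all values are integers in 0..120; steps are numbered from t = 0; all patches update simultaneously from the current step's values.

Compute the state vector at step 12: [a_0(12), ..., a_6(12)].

Simulating step by step:
t=0: [56, 14, 59, 83, 95, 34, 34]
t=1: [82, 69, 82, 79, 74, 78, 78]
t=2: [88, 90, 88, 88, 90, 89, 89]
t=3: [75, 75, 75, 75, 75, 75, 75]
t=4: [92, 92, 92, 92, 92, 92, 92]
t=5: [70, 70, 70, 70, 70, 70, 70]
t=6: [96, 96, 96, 96, 96, 96, 96]
t=7: [63, 63, 63, 63, 63, 63, 63]
t=8: [98, 98, 98, 98, 98, 98, 98]
t=9: [59, 59, 59, 59, 59, 59, 59]
t=10: [98, 98, 98, 98, 98, 98, 98]
t=11: [59, 59, 59, 59, 59, 59, 59]
t=12: [98, 98, 98, 98, 98, 98, 98]

Answer: [98, 98, 98, 98, 98, 98, 98]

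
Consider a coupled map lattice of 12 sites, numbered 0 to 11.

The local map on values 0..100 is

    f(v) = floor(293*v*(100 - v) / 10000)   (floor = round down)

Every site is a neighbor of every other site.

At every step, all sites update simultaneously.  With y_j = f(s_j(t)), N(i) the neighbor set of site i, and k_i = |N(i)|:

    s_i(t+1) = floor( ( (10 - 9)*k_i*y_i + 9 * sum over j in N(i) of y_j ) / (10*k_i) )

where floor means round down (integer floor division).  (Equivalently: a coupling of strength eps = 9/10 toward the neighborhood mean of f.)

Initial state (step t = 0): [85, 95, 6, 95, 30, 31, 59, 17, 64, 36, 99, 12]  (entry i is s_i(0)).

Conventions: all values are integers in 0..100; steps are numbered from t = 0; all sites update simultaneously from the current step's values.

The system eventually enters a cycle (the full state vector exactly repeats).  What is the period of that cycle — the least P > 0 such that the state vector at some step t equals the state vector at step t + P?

Simulating step by step:
t=0: [85, 95, 6, 95, 30, 31, 59, 17, 64, 36, 99, 12]
t=1: [39, 39, 39, 39, 40, 40, 40, 39, 40, 40, 39, 39]
t=2: [69, 69, 69, 69, 69, 69, 69, 69, 69, 69, 69, 69]
t=3: [62, 62, 62, 62, 62, 62, 62, 62, 62, 62, 62, 62]
t=4: [69, 69, 69, 69, 69, 69, 69, 69, 69, 69, 69, 69]

Answer: 2
Key observation: The state at step 2, [69, 69, 69, 69, 69, 69, 69, 69, 69, 69, 69, 69], reappears at step 4 — and no state repeats earlier — so the cycle the system enters has period 2.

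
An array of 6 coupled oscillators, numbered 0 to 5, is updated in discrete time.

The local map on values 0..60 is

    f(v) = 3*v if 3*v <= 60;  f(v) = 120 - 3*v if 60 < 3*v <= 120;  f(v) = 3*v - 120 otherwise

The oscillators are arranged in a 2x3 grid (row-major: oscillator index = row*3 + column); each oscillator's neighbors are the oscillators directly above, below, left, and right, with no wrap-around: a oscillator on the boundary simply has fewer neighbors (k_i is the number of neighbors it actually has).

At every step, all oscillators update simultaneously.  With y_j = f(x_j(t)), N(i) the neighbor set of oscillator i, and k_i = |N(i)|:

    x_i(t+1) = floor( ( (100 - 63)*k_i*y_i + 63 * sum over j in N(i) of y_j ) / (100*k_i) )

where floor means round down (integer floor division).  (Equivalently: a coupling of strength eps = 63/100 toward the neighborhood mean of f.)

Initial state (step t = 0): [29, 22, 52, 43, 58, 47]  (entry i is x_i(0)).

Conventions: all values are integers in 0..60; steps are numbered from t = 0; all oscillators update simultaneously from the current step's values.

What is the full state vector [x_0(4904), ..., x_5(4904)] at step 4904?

Answer: [41, 44, 41, 41, 44, 41]
Key observation: The state at step 33, [5, 8, 5, 5, 8, 5], reappears at step 37: the system is in a cycle of period 4 from step 33 on.  Therefore the state at step 4904 equals the state at step 33 + ((4904 - 33) mod 4) = 36, which is [41, 44, 41, 41, 44, 41].

Derivation:
t=0: [29, 22, 52, 43, 58, 47]
t=1: [32, 45, 36, 30, 37, 36]
t=2: [23, 15, 12, 21, 15, 11]
t=3: [51, 44, 37, 51, 45, 37]
t=4: [26, 16, 9, 27, 16, 10]
t=5: [42, 42, 34, 42, 42, 34]
t=6: [6, 8, 14, 6, 8, 14]
t=7: [19, 26, 36, 19, 26, 36]
t=8: [52, 38, 21, 52, 38, 21]
t=9: [26, 23, 40, 26, 23, 40]
t=10: [44, 38, 16, 44, 38, 16]
t=11: [10, 16, 34, 10, 16, 34]
t=12: [35, 37, 27, 35, 37, 27]
t=13: [13, 16, 29, 13, 16, 29]
t=14: [41, 42, 37, 41, 42, 37]
t=15: [3, 6, 8, 3, 6, 8]
t=16: [11, 17, 22, 11, 17, 22]
t=17: [38, 47, 53, 38, 47, 53]
t=18: [10, 21, 33, 10, 21, 33]
t=19: [38, 43, 32, 38, 43, 32]
t=20: [6, 11, 19, 6, 11, 19]
t=21: [22, 34, 49, 22, 34, 49]
t=22: [42, 27, 24, 42, 27, 24]
t=23: [16, 33, 45, 16, 33, 45]
t=24: [39, 25, 16, 39, 25, 16]
t=25: [16, 36, 47, 16, 36, 47]
t=26: [36, 21, 18, 36, 21, 18]
t=27: [26, 46, 54, 26, 46, 54]
t=28: [34, 28, 34, 34, 28, 34]
t=29: [23, 28, 23, 23, 28, 23]
t=30: [46, 42, 46, 46, 42, 46]
t=31: [14, 11, 14, 14, 11, 14]
t=32: [39, 36, 39, 39, 36, 39]
t=33: [5, 8, 5, 5, 8, 5]
t=34: [17, 20, 17, 17, 20, 17]
t=35: [53, 56, 53, 53, 56, 53]
t=36: [41, 44, 41, 41, 44, 41]
t=37: [5, 8, 5, 5, 8, 5]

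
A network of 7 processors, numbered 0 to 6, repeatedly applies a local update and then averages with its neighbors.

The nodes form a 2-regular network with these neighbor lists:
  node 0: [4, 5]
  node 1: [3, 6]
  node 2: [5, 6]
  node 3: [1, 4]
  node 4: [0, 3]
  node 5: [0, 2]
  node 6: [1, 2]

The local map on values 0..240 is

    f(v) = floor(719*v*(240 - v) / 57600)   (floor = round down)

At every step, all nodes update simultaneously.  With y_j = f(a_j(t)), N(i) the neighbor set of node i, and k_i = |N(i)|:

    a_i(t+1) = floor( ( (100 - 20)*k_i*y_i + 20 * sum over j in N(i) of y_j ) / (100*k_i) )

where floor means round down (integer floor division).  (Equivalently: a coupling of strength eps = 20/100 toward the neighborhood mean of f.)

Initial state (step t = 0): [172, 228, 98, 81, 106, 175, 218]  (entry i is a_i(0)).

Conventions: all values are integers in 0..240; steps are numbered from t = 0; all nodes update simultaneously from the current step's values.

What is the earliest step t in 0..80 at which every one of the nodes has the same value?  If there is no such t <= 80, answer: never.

Answer: never
Key observation: The state at step 20 reappears at step 22 — the system is in a cycle of period 2 from step 20 on.  No step 0..22 is synchronized, and the cycle repeats forever, so no step up to 80 (or ever) has all nodes equal.

Derivation:
t=0: [172, 228, 98, 81, 106, 175, 218]  (not all equal)
t=1: [147, 49, 158, 149, 172, 144, 67]  (not all equal)
t=2: [167, 124, 160, 161, 149, 170, 142]  (not all equal)
t=3: [153, 176, 159, 161, 166, 149, 172]  (not all equal)
t=4: [165, 142, 159, 155, 154, 167, 146]  (not all equal)
t=5: [154, 171, 160, 165, 163, 153, 170]  (not all equal)
t=6: [164, 147, 158, 153, 156, 165, 149]  (not all equal)
t=7: [155, 169, 161, 166, 162, 154, 168]  (not all equal)
t=8: [163, 149, 157, 153, 157, 164, 150]  (not all equal)
t=9: [156, 168, 161, 165, 161, 155, 167]  (not all equal)
t=10: [162, 150, 158, 154, 158, 163, 152]  (not all equal)
t=11: [157, 167, 161, 164, 161, 156, 165]  (not all equal)
t=12: [161, 152, 158, 155, 158, 162, 154]  (not all equal)
t=13: [158, 165, 161, 163, 161, 157, 164]  (not all equal)
t=14: [160, 154, 158, 156, 158, 161, 155]  (not all equal)
t=15: [159, 164, 161, 163, 161, 158, 163]  (not all equal)
t=16: [159, 155, 158, 156, 158, 160, 156]  (not all equal)
t=17: [160, 163, 161, 162, 161, 159, 162]  (not all equal)
t=18: [159, 156, 158, 157, 158, 159, 157]  (not all equal)
t=19: [160, 162, 161, 162, 161, 160, 162]  (not all equal)
t=20: [158, 157, 158, 157, 158, 158, 157]  (not all equal)
t=21: [161, 162, 161, 161, 161, 161, 161]  (not all equal)
t=22: [158, 157, 158, 157, 158, 158, 157]  (not all equal)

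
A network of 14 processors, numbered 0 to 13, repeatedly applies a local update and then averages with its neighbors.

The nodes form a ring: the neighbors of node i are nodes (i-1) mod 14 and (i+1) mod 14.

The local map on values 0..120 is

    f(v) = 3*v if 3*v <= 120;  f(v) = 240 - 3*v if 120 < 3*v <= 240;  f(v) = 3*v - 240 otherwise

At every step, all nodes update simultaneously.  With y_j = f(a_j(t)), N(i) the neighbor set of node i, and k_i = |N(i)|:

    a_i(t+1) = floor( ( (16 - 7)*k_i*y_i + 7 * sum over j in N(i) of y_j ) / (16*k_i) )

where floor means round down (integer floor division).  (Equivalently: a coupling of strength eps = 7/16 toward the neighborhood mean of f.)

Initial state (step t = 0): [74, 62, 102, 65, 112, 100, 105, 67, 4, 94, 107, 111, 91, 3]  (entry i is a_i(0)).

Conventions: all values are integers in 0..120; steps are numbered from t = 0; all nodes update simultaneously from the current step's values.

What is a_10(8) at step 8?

Answer: a_10(8) = 68

Derivation:
t=0: [74, 62, 102, 65, 112, 100, 105, 67, 4, 94, 107, 111, 91, 3]
t=1: [23, 48, 58, 60, 76, 71, 63, 40, 24, 43, 75, 77, 40, 16]
t=2: [70, 83, 71, 50, 25, 28, 60, 94, 91, 81, 34, 34, 79, 68]
t=3: [26, 17, 36, 72, 80, 76, 61, 43, 28, 31, 80, 80, 31, 27]
t=4: [72, 69, 77, 37, 7, 19, 58, 93, 91, 70, 20, 20, 70, 82]
t=5: [22, 25, 36, 69, 48, 51, 58, 43, 33, 37, 53, 53, 31, 15]
t=6: [63, 80, 84, 63, 80, 84, 80, 98, 104, 101, 87, 83, 79, 60]
t=7: [41, 13, 17, 31, 13, 6, 14, 46, 66, 55, 27, 10, 16, 45]
t=8: [97, 58, 57, 72, 46, 27, 49, 75, 62, 69, 68, 45, 56, 95]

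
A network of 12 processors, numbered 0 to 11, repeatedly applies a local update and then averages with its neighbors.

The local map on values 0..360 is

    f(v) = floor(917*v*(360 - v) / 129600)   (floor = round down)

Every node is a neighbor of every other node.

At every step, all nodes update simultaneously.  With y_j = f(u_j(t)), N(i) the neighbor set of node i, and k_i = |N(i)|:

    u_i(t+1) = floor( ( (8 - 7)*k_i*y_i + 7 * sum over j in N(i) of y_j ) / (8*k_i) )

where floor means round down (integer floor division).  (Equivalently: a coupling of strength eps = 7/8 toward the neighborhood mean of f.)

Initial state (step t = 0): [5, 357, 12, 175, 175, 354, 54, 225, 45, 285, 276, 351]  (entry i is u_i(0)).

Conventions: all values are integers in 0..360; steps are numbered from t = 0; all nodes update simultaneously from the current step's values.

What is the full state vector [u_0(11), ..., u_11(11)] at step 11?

Simulating step by step:
t=0: [5, 357, 12, 175, 175, 354, 54, 225, 45, 285, 276, 351]
t=1: [103, 102, 103, 112, 112, 103, 107, 112, 107, 109, 109, 103]
t=2: [190, 190, 190, 191, 191, 190, 190, 191, 190, 190, 190, 190]
t=3: [228, 228, 228, 228, 228, 228, 228, 228, 228, 228, 228, 228]
t=4: [212, 212, 212, 212, 212, 212, 212, 212, 212, 212, 212, 212]
t=5: [222, 222, 222, 222, 222, 222, 222, 222, 222, 222, 222, 222]
t=6: [216, 216, 216, 216, 216, 216, 216, 216, 216, 216, 216, 216]
t=7: [220, 220, 220, 220, 220, 220, 220, 220, 220, 220, 220, 220]
t=8: [217, 217, 217, 217, 217, 217, 217, 217, 217, 217, 217, 217]
t=9: [219, 219, 219, 219, 219, 219, 219, 219, 219, 219, 219, 219]
t=10: [218, 218, 218, 218, 218, 218, 218, 218, 218, 218, 218, 218]
t=11: [219, 219, 219, 219, 219, 219, 219, 219, 219, 219, 219, 219]

Answer: [219, 219, 219, 219, 219, 219, 219, 219, 219, 219, 219, 219]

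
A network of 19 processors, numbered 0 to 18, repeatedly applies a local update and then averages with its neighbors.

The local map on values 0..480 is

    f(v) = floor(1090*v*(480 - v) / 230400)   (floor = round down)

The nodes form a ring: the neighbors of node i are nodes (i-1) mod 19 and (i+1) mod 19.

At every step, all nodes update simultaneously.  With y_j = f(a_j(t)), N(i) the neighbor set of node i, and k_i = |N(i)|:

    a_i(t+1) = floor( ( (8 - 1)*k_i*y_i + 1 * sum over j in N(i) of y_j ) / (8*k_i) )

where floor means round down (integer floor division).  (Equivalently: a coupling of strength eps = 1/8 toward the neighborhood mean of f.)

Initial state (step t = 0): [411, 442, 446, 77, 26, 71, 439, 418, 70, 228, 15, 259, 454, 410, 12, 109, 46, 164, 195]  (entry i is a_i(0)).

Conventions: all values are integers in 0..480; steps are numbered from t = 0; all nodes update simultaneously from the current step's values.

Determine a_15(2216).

Answer: a_15(2216) = 268
Key observation: The state at step 7, [268, 268, 268, 268, 268, 268, 268, 268, 268, 268, 268, 268, 268, 268, 268, 268, 268, 268, 268], reappears at step 8: the system is in a cycle of period 1 from step 7 on.  Therefore the state at step 2216 equals the state at step 7 + ((2216 - 7) mod 1) = 7, which is [268, 268, 268, 268, 268, 268, 268, 268, 268, 268, 268, 268, 268, 268, 268, 268, 268, 268, 268].

Derivation:
t=0: [411, 442, 446, 77, 26, 71, 439, 418, 70, 228, 15, 259, 454, 410, 12, 109, 46, 164, 195]
t=1: [138, 81, 76, 135, 65, 128, 90, 120, 142, 247, 61, 241, 73, 123, 43, 174, 109, 236, 252]
t=2: [221, 156, 150, 209, 138, 204, 171, 203, 228, 259, 139, 254, 152, 195, 105, 237, 199, 266, 268]
t=3: [267, 240, 236, 262, 228, 262, 251, 265, 270, 267, 229, 265, 238, 255, 196, 266, 264, 268, 268]
t=4: [269, 271, 271, 270, 270, 270, 270, 269, 268, 269, 270, 269, 271, 270, 263, 268, 268, 268, 268]
t=5: [267, 267, 267, 267, 268, 268, 268, 268, 268, 268, 268, 267, 267, 268, 268, 268, 268, 268, 268]
t=6: [268, 269, 269, 268, 268, 268, 268, 268, 268, 268, 268, 268, 268, 268, 268, 268, 268, 268, 268]
t=7: [268, 268, 268, 268, 268, 268, 268, 268, 268, 268, 268, 268, 268, 268, 268, 268, 268, 268, 268]
t=8: [268, 268, 268, 268, 268, 268, 268, 268, 268, 268, 268, 268, 268, 268, 268, 268, 268, 268, 268]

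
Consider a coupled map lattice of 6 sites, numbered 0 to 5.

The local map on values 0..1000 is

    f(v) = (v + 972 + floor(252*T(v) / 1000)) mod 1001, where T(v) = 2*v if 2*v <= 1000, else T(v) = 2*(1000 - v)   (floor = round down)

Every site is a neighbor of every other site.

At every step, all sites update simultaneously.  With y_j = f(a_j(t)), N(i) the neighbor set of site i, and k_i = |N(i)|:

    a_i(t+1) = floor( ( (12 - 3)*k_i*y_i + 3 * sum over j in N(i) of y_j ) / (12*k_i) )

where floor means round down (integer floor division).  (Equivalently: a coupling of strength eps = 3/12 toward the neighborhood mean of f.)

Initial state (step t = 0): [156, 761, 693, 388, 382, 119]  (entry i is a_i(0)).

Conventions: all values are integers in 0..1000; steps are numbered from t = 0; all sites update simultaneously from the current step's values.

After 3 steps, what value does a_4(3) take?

Simulating step by step:
t=0: [156, 761, 693, 388, 382, 119]
t=1: [299, 752, 728, 543, 537, 260]
t=2: [491, 790, 782, 718, 716, 450]
t=3: [733, 843, 840, 818, 818, 690]

Answer: a_4(3) = 818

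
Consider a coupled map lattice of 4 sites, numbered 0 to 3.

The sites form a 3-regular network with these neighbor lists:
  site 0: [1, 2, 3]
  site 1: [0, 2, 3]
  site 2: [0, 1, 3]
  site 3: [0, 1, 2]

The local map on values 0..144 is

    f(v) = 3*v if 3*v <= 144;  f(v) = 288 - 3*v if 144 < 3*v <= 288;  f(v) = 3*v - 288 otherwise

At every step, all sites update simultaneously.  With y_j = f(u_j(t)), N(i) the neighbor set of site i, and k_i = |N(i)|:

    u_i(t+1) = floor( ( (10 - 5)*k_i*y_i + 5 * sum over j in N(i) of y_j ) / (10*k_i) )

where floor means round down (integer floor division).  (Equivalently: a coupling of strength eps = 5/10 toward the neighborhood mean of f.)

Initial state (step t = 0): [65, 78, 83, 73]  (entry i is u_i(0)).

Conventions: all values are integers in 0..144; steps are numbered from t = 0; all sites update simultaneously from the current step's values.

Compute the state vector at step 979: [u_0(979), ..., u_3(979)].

Simulating step by step:
t=0: [65, 78, 83, 73]
t=1: [73, 60, 55, 65]
t=2: [88, 101, 106, 96]
t=3: [19, 16, 21, 11]
t=4: [52, 49, 54, 44]
t=5: [132, 135, 130, 132]
t=6: [108, 111, 106, 108]
t=7: [36, 39, 34, 36]
t=8: [108, 111, 106, 108]

Answer: [36, 39, 34, 36]
Key observation: The state at step 6, [108, 111, 106, 108], reappears at step 8: the system is in a cycle of period 2 from step 6 on.  Therefore the state at step 979 equals the state at step 6 + ((979 - 6) mod 2) = 7, which is [36, 39, 34, 36].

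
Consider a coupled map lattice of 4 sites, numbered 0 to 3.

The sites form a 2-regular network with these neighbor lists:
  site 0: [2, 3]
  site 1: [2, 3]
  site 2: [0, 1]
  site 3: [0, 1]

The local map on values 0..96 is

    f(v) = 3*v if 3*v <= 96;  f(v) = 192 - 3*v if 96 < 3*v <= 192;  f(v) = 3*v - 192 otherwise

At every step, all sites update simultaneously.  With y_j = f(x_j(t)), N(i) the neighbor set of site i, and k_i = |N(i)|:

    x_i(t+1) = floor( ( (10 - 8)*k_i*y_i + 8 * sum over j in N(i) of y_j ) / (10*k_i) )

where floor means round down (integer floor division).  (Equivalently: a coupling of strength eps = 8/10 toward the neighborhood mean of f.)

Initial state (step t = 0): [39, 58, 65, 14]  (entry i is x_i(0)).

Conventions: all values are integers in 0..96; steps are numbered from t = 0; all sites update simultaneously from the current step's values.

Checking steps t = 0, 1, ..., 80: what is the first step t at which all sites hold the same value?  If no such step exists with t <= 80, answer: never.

Simulating step by step:
t=0: [39, 58, 65, 14]  (not all equal)
t=1: [33, 21, 37, 45]  (not all equal)
t=2: [73, 67, 78, 73]  (not all equal)
t=3: [33, 29, 22, 19]  (not all equal)
t=4: [67, 66, 85, 83]  (not all equal)
t=5: [49, 49, 18, 17]  (not all equal)
t=6: [51, 51, 46, 46]  (not all equal)
t=7: [51, 51, 42, 42]  (not all equal)
t=8: [60, 60, 44, 44]  (not all equal)
t=9: [50, 50, 21, 21]  (not all equal)
t=10: [58, 58, 46, 46]  (not all equal)
t=11: [46, 46, 25, 25]  (not all equal)
t=12: [70, 70, 58, 58]  (not all equal)
t=13: [18, 18, 18, 18]  (all equal)

Answer: 13
Key observation: Synchronization is absorbing here: once all sites are equal they stay equal, and step 13 is the first all-equal step.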